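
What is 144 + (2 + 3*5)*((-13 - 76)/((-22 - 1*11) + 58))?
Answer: 2087/25 ≈ 83.480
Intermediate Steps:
144 + (2 + 3*5)*((-13 - 76)/((-22 - 1*11) + 58)) = 144 + (2 + 15)*(-89/((-22 - 11) + 58)) = 144 + 17*(-89/(-33 + 58)) = 144 + 17*(-89/25) = 144 - 1513/25 = 2087/25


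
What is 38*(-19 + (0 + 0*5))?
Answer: -722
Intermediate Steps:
38*(-19 + (0 + 0*5)) = 38*(-19 + (0 + 0)) = 38*(-19 + 0) = 38*(-19) = -722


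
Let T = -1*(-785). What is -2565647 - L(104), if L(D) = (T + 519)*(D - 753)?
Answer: -1719351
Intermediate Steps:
T = 785
L(D) = -981912 + 1304*D (L(D) = (785 + 519)*(D - 753) = 1304*(-753 + D) = -981912 + 1304*D)
-2565647 - L(104) = -2565647 - (-981912 + 1304*104) = -2565647 - (-981912 + 135616) = -2565647 - 1*(-846296) = -2565647 + 846296 = -1719351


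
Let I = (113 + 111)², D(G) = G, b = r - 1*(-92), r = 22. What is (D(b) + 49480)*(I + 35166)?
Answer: 4232451148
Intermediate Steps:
b = 114 (b = 22 - 1*(-92) = 22 + 92 = 114)
I = 50176 (I = 224² = 50176)
(D(b) + 49480)*(I + 35166) = (114 + 49480)*(50176 + 35166) = 49594*85342 = 4232451148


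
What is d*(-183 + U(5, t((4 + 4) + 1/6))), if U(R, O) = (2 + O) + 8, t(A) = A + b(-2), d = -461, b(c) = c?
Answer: 461461/6 ≈ 76910.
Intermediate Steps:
t(A) = -2 + A (t(A) = A - 2 = -2 + A)
U(R, O) = 10 + O
d*(-183 + U(5, t((4 + 4) + 1/6))) = -461*(-183 + (10 + (-2 + ((4 + 4) + 1/6)))) = -461*(-183 + (10 + (-2 + (8 + 1/6)))) = -461*(-183 + (10 + (-2 + 49/6))) = -461*(-183 + (10 + 37/6)) = -461*(-183 + 97/6) = -461*(-1001/6) = 461461/6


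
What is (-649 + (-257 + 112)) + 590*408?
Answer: 239926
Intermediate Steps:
(-649 + (-257 + 112)) + 590*408 = (-649 - 145) + 240720 = -794 + 240720 = 239926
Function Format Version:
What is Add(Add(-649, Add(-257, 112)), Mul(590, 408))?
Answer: 239926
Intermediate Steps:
Add(Add(-649, Add(-257, 112)), Mul(590, 408)) = Add(Add(-649, -145), 240720) = Add(-794, 240720) = 239926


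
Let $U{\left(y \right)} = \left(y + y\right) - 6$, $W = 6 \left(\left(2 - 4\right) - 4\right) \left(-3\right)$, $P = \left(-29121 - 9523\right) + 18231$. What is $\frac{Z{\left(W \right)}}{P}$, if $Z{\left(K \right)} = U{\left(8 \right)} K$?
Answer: $- \frac{1080}{20413} \approx -0.052907$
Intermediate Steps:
$P = -20413$ ($P = -38644 + 18231 = -20413$)
$W = 108$ ($W = 6 \left(-2 - 4\right) \left(-3\right) = 6 \left(-6\right) \left(-3\right) = \left(-36\right) \left(-3\right) = 108$)
$U{\left(y \right)} = -6 + 2 y$ ($U{\left(y \right)} = 2 y - 6 = -6 + 2 y$)
$Z{\left(K \right)} = 10 K$ ($Z{\left(K \right)} = \left(-6 + 2 \cdot 8\right) K = \left(-6 + 16\right) K = 10 K$)
$\frac{Z{\left(W \right)}}{P} = \frac{10 \cdot 108}{-20413} = 1080 \left(- \frac{1}{20413}\right) = - \frac{1080}{20413}$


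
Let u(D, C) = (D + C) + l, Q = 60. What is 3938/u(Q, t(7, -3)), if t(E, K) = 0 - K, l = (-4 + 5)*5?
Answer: 1969/34 ≈ 57.912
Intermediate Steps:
l = 5 (l = 1*5 = 5)
t(E, K) = -K
u(D, C) = 5 + C + D (u(D, C) = (D + C) + 5 = (C + D) + 5 = 5 + C + D)
3938/u(Q, t(7, -3)) = 3938/(5 - 1*(-3) + 60) = 3938/(5 + 3 + 60) = 3938/68 = 3938*(1/68) = 1969/34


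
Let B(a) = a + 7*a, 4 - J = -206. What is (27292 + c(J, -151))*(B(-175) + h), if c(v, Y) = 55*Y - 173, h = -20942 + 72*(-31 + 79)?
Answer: -355321204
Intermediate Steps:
J = 210 (J = 4 - 1*(-206) = 4 + 206 = 210)
h = -17486 (h = -20942 + 72*48 = -20942 + 3456 = -17486)
c(v, Y) = -173 + 55*Y
B(a) = 8*a
(27292 + c(J, -151))*(B(-175) + h) = (27292 + (-173 + 55*(-151)))*(8*(-175) - 17486) = (27292 + (-173 - 8305))*(-1400 - 17486) = (27292 - 8478)*(-18886) = 18814*(-18886) = -355321204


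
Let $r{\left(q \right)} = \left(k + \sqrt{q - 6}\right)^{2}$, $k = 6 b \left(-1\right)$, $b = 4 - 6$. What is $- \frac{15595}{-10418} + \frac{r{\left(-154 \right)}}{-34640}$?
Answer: $\frac{33773593}{22554970} - \frac{6 i \sqrt{10}}{2165} \approx 1.4974 - 0.0087638 i$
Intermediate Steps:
$b = -2$ ($b = 4 - 6 = -2$)
$k = 12$ ($k = 6 \left(-2\right) \left(-1\right) = \left(-12\right) \left(-1\right) = 12$)
$r{\left(q \right)} = \left(12 + \sqrt{-6 + q}\right)^{2}$ ($r{\left(q \right)} = \left(12 + \sqrt{q - 6}\right)^{2} = \left(12 + \sqrt{-6 + q}\right)^{2}$)
$- \frac{15595}{-10418} + \frac{r{\left(-154 \right)}}{-34640} = - \frac{15595}{-10418} + \frac{\left(12 + \sqrt{-6 - 154}\right)^{2}}{-34640} = \left(-15595\right) \left(- \frac{1}{10418}\right) + \left(12 + \sqrt{-160}\right)^{2} \left(- \frac{1}{34640}\right) = \frac{15595}{10418} + \left(12 + 4 i \sqrt{10}\right)^{2} \left(- \frac{1}{34640}\right) = \frac{15595}{10418} - \frac{\left(12 + 4 i \sqrt{10}\right)^{2}}{34640}$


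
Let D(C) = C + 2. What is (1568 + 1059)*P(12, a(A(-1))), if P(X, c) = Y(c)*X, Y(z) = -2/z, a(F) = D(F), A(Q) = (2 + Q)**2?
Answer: -21016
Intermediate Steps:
D(C) = 2 + C
a(F) = 2 + F
P(X, c) = -2*X/c (P(X, c) = (-2/c)*X = -2*X/c)
(1568 + 1059)*P(12, a(A(-1))) = (1568 + 1059)*(-2*12/(2 + (2 - 1)**2)) = 2627*(-2*12/(2 + 1**2)) = 2627*(-2*12/(2 + 1)) = 2627*(-2*12/3) = 2627*(-2*12*1/3) = 2627*(-8) = -21016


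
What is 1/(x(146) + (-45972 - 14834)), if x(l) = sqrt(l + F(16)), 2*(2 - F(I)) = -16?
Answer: -30403/1848684740 - sqrt(39)/1848684740 ≈ -1.6449e-5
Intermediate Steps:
F(I) = 10 (F(I) = 2 - 1/2*(-16) = 2 + 8 = 10)
x(l) = sqrt(10 + l) (x(l) = sqrt(l + 10) = sqrt(10 + l))
1/(x(146) + (-45972 - 14834)) = 1/(sqrt(10 + 146) + (-45972 - 14834)) = 1/(sqrt(156) - 60806) = 1/(2*sqrt(39) - 60806) = 1/(-60806 + 2*sqrt(39))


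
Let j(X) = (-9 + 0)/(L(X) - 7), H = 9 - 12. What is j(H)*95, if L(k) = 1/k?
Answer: 2565/22 ≈ 116.59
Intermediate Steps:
L(k) = 1/k
H = -3
j(X) = -9/(-7 + 1/X) (j(X) = (-9 + 0)/(1/X - 7) = -9/(-7 + 1/X))
j(H)*95 = (9*(-3)/(-1 + 7*(-3)))*95 = (9*(-3)/(-1 - 21))*95 = (9*(-3)/(-22))*95 = (9*(-3)*(-1/22))*95 = (27/22)*95 = 2565/22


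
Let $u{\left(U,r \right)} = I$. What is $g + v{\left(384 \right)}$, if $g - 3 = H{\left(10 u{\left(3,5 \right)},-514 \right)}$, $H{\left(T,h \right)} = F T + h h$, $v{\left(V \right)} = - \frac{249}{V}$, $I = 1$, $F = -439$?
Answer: $\frac{33255469}{128} \approx 2.5981 \cdot 10^{5}$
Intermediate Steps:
$u{\left(U,r \right)} = 1$
$H{\left(T,h \right)} = h^{2} - 439 T$ ($H{\left(T,h \right)} = - 439 T + h h = - 439 T + h^{2} = h^{2} - 439 T$)
$g = 259809$ ($g = 3 + \left(\left(-514\right)^{2} - 439 \cdot 10 \cdot 1\right) = 3 + \left(264196 - 4390\right) = 3 + 259806 = 259809$)
$g + v{\left(384 \right)} = 259809 - \frac{249}{384} = 259809 - \frac{83}{128} = \frac{33255469}{128}$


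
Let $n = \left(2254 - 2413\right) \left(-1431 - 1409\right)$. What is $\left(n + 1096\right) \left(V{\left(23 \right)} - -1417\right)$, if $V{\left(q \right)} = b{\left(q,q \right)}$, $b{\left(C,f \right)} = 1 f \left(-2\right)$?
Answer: $620591376$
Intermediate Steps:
$b{\left(C,f \right)} = - 2 f$ ($b{\left(C,f \right)} = f \left(-2\right) = - 2 f$)
$V{\left(q \right)} = - 2 q$
$n = 451560$ ($n = \left(-159\right) \left(-2840\right) = 451560$)
$\left(n + 1096\right) \left(V{\left(23 \right)} - -1417\right) = \left(451560 + 1096\right) \left(\left(-2\right) 23 - -1417\right) = 452656 \left(-46 + \left(-184 + 1601\right)\right) = 452656 \left(-46 + 1417\right) = 452656 \cdot 1371 = 620591376$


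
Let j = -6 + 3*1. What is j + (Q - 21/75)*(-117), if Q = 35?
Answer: -101631/25 ≈ -4065.2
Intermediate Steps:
j = -3 (j = -6 + 3 = -3)
j + (Q - 21/75)*(-117) = -3 + (35 - 21/75)*(-117) = -3 + (35 - 21*1/75)*(-117) = -3 + (35 - 7/25)*(-117) = -3 + (868/25)*(-117) = -3 - 101556/25 = -101631/25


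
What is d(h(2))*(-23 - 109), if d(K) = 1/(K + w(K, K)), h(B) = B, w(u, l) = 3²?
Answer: -12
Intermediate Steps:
w(u, l) = 9
d(K) = 1/(9 + K) (d(K) = 1/(K + 9) = 1/(9 + K))
d(h(2))*(-23 - 109) = (-23 - 109)/(9 + 2) = -132/11 = (1/11)*(-132) = -12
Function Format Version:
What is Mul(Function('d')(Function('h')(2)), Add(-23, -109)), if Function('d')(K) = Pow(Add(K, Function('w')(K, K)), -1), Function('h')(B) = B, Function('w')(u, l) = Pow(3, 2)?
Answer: -12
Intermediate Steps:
Function('w')(u, l) = 9
Function('d')(K) = Pow(Add(9, K), -1) (Function('d')(K) = Pow(Add(K, 9), -1) = Pow(Add(9, K), -1))
Mul(Function('d')(Function('h')(2)), Add(-23, -109)) = Mul(Pow(Add(9, 2), -1), Add(-23, -109)) = Mul(Pow(11, -1), -132) = Mul(Rational(1, 11), -132) = -12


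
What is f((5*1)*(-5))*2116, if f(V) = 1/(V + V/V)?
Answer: -529/6 ≈ -88.167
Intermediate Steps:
f(V) = 1/(1 + V) (f(V) = 1/(V + 1) = 1/(1 + V))
f((5*1)*(-5))*2116 = 2116/(1 + (5*1)*(-5)) = 2116/(1 + 5*(-5)) = 2116/(1 - 25) = 2116/(-24) = -1/24*2116 = -529/6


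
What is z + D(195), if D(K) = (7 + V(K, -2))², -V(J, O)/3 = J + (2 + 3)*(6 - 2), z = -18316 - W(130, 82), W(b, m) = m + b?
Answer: 388516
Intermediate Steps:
W(b, m) = b + m
z = -18528 (z = -18316 - (130 + 82) = -18316 - 1*212 = -18316 - 212 = -18528)
V(J, O) = -60 - 3*J (V(J, O) = -3*(J + (2 + 3)*(6 - 2)) = -3*(J + 5*4) = -3*(J + 20) = -3*(20 + J) = -60 - 3*J)
D(K) = (-53 - 3*K)² (D(K) = (7 + (-60 - 3*K))² = (-53 - 3*K)²)
z + D(195) = -18528 + (53 + 3*195)² = -18528 + (53 + 585)² = -18528 + 638² = -18528 + 407044 = 388516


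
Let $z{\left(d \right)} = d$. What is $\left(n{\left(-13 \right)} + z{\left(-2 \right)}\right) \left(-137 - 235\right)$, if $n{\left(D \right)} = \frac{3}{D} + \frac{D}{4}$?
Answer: $\frac{26505}{13} \approx 2038.8$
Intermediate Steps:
$n{\left(D \right)} = \frac{3}{D} + \frac{D}{4}$ ($n{\left(D \right)} = \frac{3}{D} + D \frac{1}{4} = \frac{3}{D} + \frac{D}{4}$)
$\left(n{\left(-13 \right)} + z{\left(-2 \right)}\right) \left(-137 - 235\right) = \left(\left(\frac{3}{-13} + \frac{1}{4} \left(-13\right)\right) - 2\right) \left(-137 - 235\right) = \left(\left(3 \left(- \frac{1}{13}\right) - \frac{13}{4}\right) - 2\right) \left(-372\right) = \left(\left(- \frac{3}{13} - \frac{13}{4}\right) - 2\right) \left(-372\right) = \left(- \frac{181}{52} - 2\right) \left(-372\right) = \left(- \frac{285}{52}\right) \left(-372\right) = \frac{26505}{13}$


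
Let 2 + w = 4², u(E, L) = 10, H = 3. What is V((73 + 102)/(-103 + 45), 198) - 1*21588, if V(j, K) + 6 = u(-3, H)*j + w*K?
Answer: -546713/29 ≈ -18852.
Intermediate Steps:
w = 14 (w = -2 + 4² = -2 + 16 = 14)
V(j, K) = -6 + 10*j + 14*K (V(j, K) = -6 + (10*j + 14*K) = -6 + 10*j + 14*K)
V((73 + 102)/(-103 + 45), 198) - 1*21588 = (-6 + 10*((73 + 102)/(-103 + 45)) + 14*198) - 1*21588 = (-6 + 10*(175/(-58)) + 2772) - 21588 = (-6 + 10*(175*(-1/58)) + 2772) - 21588 = (-6 + 10*(-175/58) + 2772) - 21588 = (-6 - 875/29 + 2772) - 21588 = 79339/29 - 21588 = -546713/29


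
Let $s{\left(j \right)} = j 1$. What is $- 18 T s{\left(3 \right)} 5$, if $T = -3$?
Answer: $810$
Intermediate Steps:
$s{\left(j \right)} = j$
$- 18 T s{\left(3 \right)} 5 = - 18 \left(\left(-3\right) 3\right) 5 = \left(-18\right) \left(-9\right) 5 = 162 \cdot 5 = 810$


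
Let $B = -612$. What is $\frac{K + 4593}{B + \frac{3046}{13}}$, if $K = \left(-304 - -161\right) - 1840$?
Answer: $- \frac{3393}{491} \approx -6.9104$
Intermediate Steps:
$K = -1983$ ($K = \left(-304 + 161\right) - 1840 = -143 - 1840 = -1983$)
$\frac{K + 4593}{B + \frac{3046}{13}} = \frac{-1983 + 4593}{-612 + \frac{3046}{13}} = \frac{2610}{-612 + 3046 \cdot \frac{1}{13}} = \frac{2610}{-612 + \frac{3046}{13}} = \frac{2610}{- \frac{4910}{13}} = 2610 \left(- \frac{13}{4910}\right) = - \frac{3393}{491}$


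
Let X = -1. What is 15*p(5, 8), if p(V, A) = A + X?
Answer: 105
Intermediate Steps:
p(V, A) = -1 + A (p(V, A) = A - 1 = -1 + A)
15*p(5, 8) = 15*(-1 + 8) = 15*7 = 105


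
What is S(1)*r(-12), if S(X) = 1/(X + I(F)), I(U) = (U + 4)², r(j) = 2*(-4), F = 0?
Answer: -8/17 ≈ -0.47059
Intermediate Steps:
r(j) = -8
I(U) = (4 + U)²
S(X) = 1/(16 + X) (S(X) = 1/(X + (4 + 0)²) = 1/(X + 4²) = 1/(X + 16) = 1/(16 + X))
S(1)*r(-12) = -8/(16 + 1) = -8/17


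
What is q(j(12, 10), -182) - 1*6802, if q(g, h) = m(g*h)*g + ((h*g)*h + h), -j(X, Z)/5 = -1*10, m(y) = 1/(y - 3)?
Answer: 15012813198/9103 ≈ 1.6492e+6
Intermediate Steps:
m(y) = 1/(-3 + y)
j(X, Z) = 50 (j(X, Z) = -(-5)*10 = -5*(-10) = 50)
q(g, h) = h + g*h² + g/(-3 + g*h) (q(g, h) = g/(-3 + g*h) + ((h*g)*h + h) = g/(-3 + g*h) + ((g*h)*h + h) = g/(-3 + g*h) + (g*h² + h) = g/(-3 + g*h) + (h + g*h²) = h + g*h² + g/(-3 + g*h))
q(j(12, 10), -182) - 1*6802 = (50 - 182*(1 + 50*(-182))*(-3 + 50*(-182)))/(-3 + 50*(-182)) - 1*6802 = (50 - 182*(1 - 9100)*(-3 - 9100))/(-3 - 9100) - 6802 = (50 - 182*(-9099)*(-9103))/(-9103) - 6802 = -(50 - 15074731854)/9103 - 6802 = -1/9103*(-15074731804) - 6802 = 15074731804/9103 - 6802 = 15012813198/9103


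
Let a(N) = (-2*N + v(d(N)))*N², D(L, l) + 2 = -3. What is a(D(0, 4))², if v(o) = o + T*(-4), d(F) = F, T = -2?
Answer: 105625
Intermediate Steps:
D(L, l) = -5 (D(L, l) = -2 - 3 = -5)
v(o) = 8 + o (v(o) = o - 2*(-4) = o + 8 = 8 + o)
a(N) = N²*(8 - N) (a(N) = (-2*N + (8 + N))*N² = (8 - N)*N² = N²*(8 - N))
a(D(0, 4))² = ((-5)²*(8 - 1*(-5)))² = (25*(8 + 5))² = (25*13)² = 325² = 105625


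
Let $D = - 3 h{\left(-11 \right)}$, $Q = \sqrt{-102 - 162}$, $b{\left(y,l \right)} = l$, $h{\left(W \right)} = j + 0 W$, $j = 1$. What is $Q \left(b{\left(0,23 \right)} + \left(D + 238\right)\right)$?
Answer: $516 i \sqrt{66} \approx 4192.0 i$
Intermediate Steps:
$h{\left(W \right)} = 1$ ($h{\left(W \right)} = 1 + 0 W = 1 + 0 = 1$)
$Q = 2 i \sqrt{66}$ ($Q = \sqrt{-264} = 2 i \sqrt{66} \approx 16.248 i$)
$D = -3$ ($D = \left(-3\right) 1 = -3$)
$Q \left(b{\left(0,23 \right)} + \left(D + 238\right)\right) = 2 i \sqrt{66} \left(23 + \left(-3 + 238\right)\right) = 2 i \sqrt{66} \left(23 + 235\right) = 2 i \sqrt{66} \cdot 258 = 516 i \sqrt{66}$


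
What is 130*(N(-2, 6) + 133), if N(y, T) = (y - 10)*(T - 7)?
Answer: 18850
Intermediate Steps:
N(y, T) = (-10 + y)*(-7 + T)
130*(N(-2, 6) + 133) = 130*((70 - 10*6 - 7*(-2) + 6*(-2)) + 133) = 130*((70 - 60 + 14 - 12) + 133) = 130*(12 + 133) = 130*145 = 18850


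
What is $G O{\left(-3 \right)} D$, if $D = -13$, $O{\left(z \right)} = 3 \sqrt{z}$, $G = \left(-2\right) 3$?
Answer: $234 i \sqrt{3} \approx 405.3 i$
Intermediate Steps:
$G = -6$
$G O{\left(-3 \right)} D = - 6 \cdot 3 \sqrt{-3} \left(-13\right) = - 6 \cdot 3 i \sqrt{3} \left(-13\right) = - 18 i \sqrt{3} \left(-13\right) = 234 i \sqrt{3}$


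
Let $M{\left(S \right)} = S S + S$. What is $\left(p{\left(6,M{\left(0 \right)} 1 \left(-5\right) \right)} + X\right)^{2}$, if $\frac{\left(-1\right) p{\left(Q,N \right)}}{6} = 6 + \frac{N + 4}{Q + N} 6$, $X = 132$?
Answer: $5184$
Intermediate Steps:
$M{\left(S \right)} = S + S^{2}$ ($M{\left(S \right)} = S^{2} + S = S + S^{2}$)
$p{\left(Q,N \right)} = -36 - \frac{36 \left(4 + N\right)}{N + Q}$ ($p{\left(Q,N \right)} = - 6 \left(6 + \frac{N + 4}{Q + N} 6\right) = - 6 \left(6 + \frac{4 + N}{N + Q} 6\right) = - 6 \left(6 + \frac{6 \left(4 + N\right)}{N + Q}\right) = -36 - \frac{36 \left(4 + N\right)}{N + Q}$)
$\left(p{\left(6,M{\left(0 \right)} 1 \left(-5\right) \right)} + X\right)^{2} = \left(\frac{36 \left(-4 - 6 - 2 \cdot 0 \left(1 + 0\right) 1 \left(-5\right)\right)}{0 \left(1 + 0\right) 1 \left(-5\right) + 6} + 132\right)^{2} = \left(\frac{36 \left(-4 - 6 - 2 \cdot 0 \cdot 1 \cdot 1 \left(-5\right)\right)}{0 \cdot 1 \cdot 1 \left(-5\right) + 6} + 132\right)^{2} = \left(\frac{36 \left(-4 - 6 - 2 \cdot 0 \cdot 1 \left(-5\right)\right)}{0 \cdot 1 \left(-5\right) + 6} + 132\right)^{2} = \left(\frac{36 \left(-4 - 6 - 2 \cdot 0 \left(-5\right)\right)}{0 \left(-5\right) + 6} + 132\right)^{2} = \left(\frac{36 \left(-4 - 6 - 0\right)}{0 + 6} + 132\right)^{2} = \left(\frac{36 \left(-4 - 6 + 0\right)}{6} + 132\right)^{2} = \left(36 \cdot \frac{1}{6} \left(-10\right) + 132\right)^{2} = \left(-60 + 132\right)^{2} = 72^{2} = 5184$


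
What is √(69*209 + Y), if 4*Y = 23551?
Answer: √81235/2 ≈ 142.51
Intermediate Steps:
Y = 23551/4 (Y = (¼)*23551 = 23551/4 ≈ 5887.8)
√(69*209 + Y) = √(69*209 + 23551/4) = √(14421 + 23551/4) = √(81235/4) = √81235/2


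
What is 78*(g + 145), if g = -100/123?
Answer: 461110/41 ≈ 11247.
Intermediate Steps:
g = -100/123 (g = -100*1/123 = -100/123 ≈ -0.81301)
78*(g + 145) = 78*(-100/123 + 145) = 78*(17735/123) = 461110/41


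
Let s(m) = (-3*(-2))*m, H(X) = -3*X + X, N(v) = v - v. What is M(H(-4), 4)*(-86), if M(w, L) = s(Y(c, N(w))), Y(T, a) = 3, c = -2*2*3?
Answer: -1548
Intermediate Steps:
N(v) = 0
c = -12 (c = -4*3 = -12)
H(X) = -2*X
s(m) = 6*m
M(w, L) = 18 (M(w, L) = 6*3 = 18)
M(H(-4), 4)*(-86) = 18*(-86) = -1548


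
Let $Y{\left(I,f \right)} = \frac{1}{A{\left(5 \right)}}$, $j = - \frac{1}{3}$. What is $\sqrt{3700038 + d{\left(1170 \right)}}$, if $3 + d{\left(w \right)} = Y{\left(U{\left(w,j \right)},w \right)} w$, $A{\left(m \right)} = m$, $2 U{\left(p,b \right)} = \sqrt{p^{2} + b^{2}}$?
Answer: $3 \sqrt{411141} \approx 1923.6$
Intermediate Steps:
$j = - \frac{1}{3}$ ($j = \left(-1\right) \frac{1}{3} = - \frac{1}{3} \approx -0.33333$)
$U{\left(p,b \right)} = \frac{\sqrt{b^{2} + p^{2}}}{2}$ ($U{\left(p,b \right)} = \frac{\sqrt{p^{2} + b^{2}}}{2} = \frac{\sqrt{b^{2} + p^{2}}}{2}$)
$Y{\left(I,f \right)} = \frac{1}{5}$
$d{\left(w \right)} = -3 + \frac{w}{5}$
$\sqrt{3700038 + d{\left(1170 \right)}} = \sqrt{3700038 + \left(-3 + \frac{1}{5} \cdot 1170\right)} = \sqrt{3700038 + \left(-3 + 234\right)} = \sqrt{3700038 + 231} = \sqrt{3700269} = 3 \sqrt{411141}$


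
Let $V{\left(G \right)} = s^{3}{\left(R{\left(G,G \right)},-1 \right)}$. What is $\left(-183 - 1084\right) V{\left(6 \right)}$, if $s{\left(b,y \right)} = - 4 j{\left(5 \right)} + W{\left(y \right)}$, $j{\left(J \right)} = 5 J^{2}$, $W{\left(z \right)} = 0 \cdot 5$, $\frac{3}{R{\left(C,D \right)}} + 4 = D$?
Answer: $158375000000$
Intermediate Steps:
$R{\left(C,D \right)} = \frac{3}{-4 + D}$
$W{\left(z \right)} = 0$
$s{\left(b,y \right)} = -500$ ($s{\left(b,y \right)} = - 4 \cdot 5 \cdot 5^{2} + 0 = - 4 \cdot 5 \cdot 25 + 0 = \left(-4\right) 125 + 0 = -500 + 0 = -500$)
$V{\left(G \right)} = -125000000$ ($V{\left(G \right)} = \left(-500\right)^{3} = -125000000$)
$\left(-183 - 1084\right) V{\left(6 \right)} = \left(-183 - 1084\right) \left(-125000000\right) = \left(-1267\right) \left(-125000000\right) = 158375000000$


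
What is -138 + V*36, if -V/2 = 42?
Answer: -3162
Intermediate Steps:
V = -84 (V = -2*42 = -84)
-138 + V*36 = -138 - 84*36 = -138 - 3024 = -3162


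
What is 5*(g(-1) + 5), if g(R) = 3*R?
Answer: 10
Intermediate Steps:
5*(g(-1) + 5) = 5*(3*(-1) + 5) = 5*(-3 + 5) = 5*2 = 10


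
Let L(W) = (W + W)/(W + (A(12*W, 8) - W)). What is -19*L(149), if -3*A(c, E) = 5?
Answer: 16986/5 ≈ 3397.2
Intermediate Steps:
A(c, E) = -5/3 (A(c, E) = -1/3*5 = -5/3)
L(W) = -6*W/5 (L(W) = (W + W)/(W + (-5/3 - W)) = (2*W)/(-5/3) = (2*W)*(-3/5) = -6*W/5)
-19*L(149) = -(-114)*149/5 = -19*(-894/5) = 16986/5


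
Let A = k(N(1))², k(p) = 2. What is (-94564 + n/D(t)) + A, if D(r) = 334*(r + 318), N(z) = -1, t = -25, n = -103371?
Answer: -9253934091/97862 ≈ -94561.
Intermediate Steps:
D(r) = 106212 + 334*r (D(r) = 334*(318 + r) = 106212 + 334*r)
A = 4 (A = 2² = 4)
(-94564 + n/D(t)) + A = (-94564 - 103371/(106212 + 334*(-25))) + 4 = (-94564 - 103371/(106212 - 8350)) + 4 = (-94564 - 103371/97862) + 4 = -9254325539/97862 + 4 = -9253934091/97862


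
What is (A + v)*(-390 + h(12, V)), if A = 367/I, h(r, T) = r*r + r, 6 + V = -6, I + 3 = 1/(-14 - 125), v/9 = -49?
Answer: 27536067/209 ≈ 1.3175e+5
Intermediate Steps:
v = -441 (v = 9*(-49) = -441)
I = -418/139 (I = -3 + 1/(-14 - 125) = -3 + 1/(-139) = -3 - 1/139 = -418/139 ≈ -3.0072)
V = -12 (V = -6 - 6 = -12)
h(r, T) = r + r**2 (h(r, T) = r**2 + r = r + r**2)
A = -51013/418 (A = 367/(-418/139) = 367*(-139/418) = -51013/418 ≈ -122.04)
(A + v)*(-390 + h(12, V)) = (-51013/418 - 441)*(-390 + 12*(1 + 12)) = -235351*(-390 + 12*13)/418 = -235351*(-390 + 156)/418 = -235351/418*(-234) = 27536067/209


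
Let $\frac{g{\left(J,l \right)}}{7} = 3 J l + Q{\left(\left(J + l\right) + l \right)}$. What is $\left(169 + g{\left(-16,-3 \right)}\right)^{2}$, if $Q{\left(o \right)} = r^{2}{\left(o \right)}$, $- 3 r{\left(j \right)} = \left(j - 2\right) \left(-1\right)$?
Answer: $2640625$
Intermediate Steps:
$r{\left(j \right)} = - \frac{2}{3} + \frac{j}{3}$ ($r{\left(j \right)} = - \frac{\left(j - 2\right) \left(-1\right)}{3} = - \frac{\left(-2 + j\right) \left(-1\right)}{3} = - \frac{2 - j}{3} = - \frac{2}{3} + \frac{j}{3}$)
$Q{\left(o \right)} = \left(- \frac{2}{3} + \frac{o}{3}\right)^{2}$
$g{\left(J,l \right)} = \frac{7 \left(-2 + J + 2 l\right)^{2}}{9} + 21 J l$ ($g{\left(J,l \right)} = 7 \left(3 J l + \frac{\left(-2 + \left(\left(J + l\right) + l\right)\right)^{2}}{9}\right) = 7 \left(3 J l + \frac{\left(-2 + \left(J + 2 l\right)\right)^{2}}{9}\right) = 7 \left(3 J l + \frac{\left(-2 + J + 2 l\right)^{2}}{9}\right) = 7 \left(\frac{\left(-2 + J + 2 l\right)^{2}}{9} + 3 J l\right) = \frac{7 \left(-2 + J + 2 l\right)^{2}}{9} + 21 J l$)
$\left(169 + g{\left(-16,-3 \right)}\right)^{2} = \left(169 + \left(\frac{7 \left(-2 - 16 + 2 \left(-3\right)\right)^{2}}{9} + 21 \left(-16\right) \left(-3\right)\right)\right)^{2} = \left(169 + \left(\frac{7 \left(-2 - 16 - 6\right)^{2}}{9} + 1008\right)\right)^{2} = \left(169 + \left(\frac{7 \left(-24\right)^{2}}{9} + 1008\right)\right)^{2} = \left(169 + \left(\frac{7}{9} \cdot 576 + 1008\right)\right)^{2} = \left(169 + \left(448 + 1008\right)\right)^{2} = \left(169 + 1456\right)^{2} = 1625^{2} = 2640625$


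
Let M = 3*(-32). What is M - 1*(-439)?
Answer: 343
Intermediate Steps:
M = -96
M - 1*(-439) = -96 - 1*(-439) = -96 + 439 = 343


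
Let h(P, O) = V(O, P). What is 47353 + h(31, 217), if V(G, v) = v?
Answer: 47384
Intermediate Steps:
h(P, O) = P
47353 + h(31, 217) = 47353 + 31 = 47384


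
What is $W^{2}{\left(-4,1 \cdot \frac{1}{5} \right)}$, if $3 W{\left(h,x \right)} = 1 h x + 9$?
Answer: $\frac{1681}{225} \approx 7.4711$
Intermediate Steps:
$W{\left(h,x \right)} = 3 + \frac{h x}{3}$ ($W{\left(h,x \right)} = \frac{1 h x + 9}{3} = \frac{h x + 9}{3} = \frac{9 + h x}{3} = 3 + \frac{h x}{3}$)
$W^{2}{\left(-4,1 \cdot \frac{1}{5} \right)} = \left(3 + \frac{1}{3} \left(-4\right) 1 \cdot \frac{1}{5}\right)^{2} = \left(3 + \frac{1}{3} \left(-4\right) \frac{1}{5}\right)^{2} = \left(3 - \frac{4}{15}\right)^{2} = \left(\frac{41}{15}\right)^{2} = \frac{1681}{225}$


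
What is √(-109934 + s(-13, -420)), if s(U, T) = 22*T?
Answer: I*√119174 ≈ 345.22*I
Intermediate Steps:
√(-109934 + s(-13, -420)) = √(-109934 + 22*(-420)) = √(-109934 - 9240) = √(-119174) = I*√119174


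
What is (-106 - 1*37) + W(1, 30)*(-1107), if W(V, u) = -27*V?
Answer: 29746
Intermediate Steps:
(-106 - 1*37) + W(1, 30)*(-1107) = (-106 - 1*37) - 27*1*(-1107) = (-106 - 37) - 27*(-1107) = -143 + 29889 = 29746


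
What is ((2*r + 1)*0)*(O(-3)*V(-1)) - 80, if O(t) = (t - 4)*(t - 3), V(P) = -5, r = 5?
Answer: -80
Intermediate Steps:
O(t) = (-4 + t)*(-3 + t)
((2*r + 1)*0)*(O(-3)*V(-1)) - 80 = ((2*5 + 1)*0)*((12 + (-3)² - 7*(-3))*(-5)) - 80 = ((10 + 1)*0)*((12 + 9 + 21)*(-5)) - 80 = (11*0)*(42*(-5)) - 80 = 0*(-210) - 80 = 0 - 80 = -80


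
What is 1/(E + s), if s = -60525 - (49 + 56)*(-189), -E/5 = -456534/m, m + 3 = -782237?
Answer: -78224/3182380587 ≈ -2.4580e-5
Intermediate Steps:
m = -782240 (m = -3 - 782237 = -782240)
E = -228267/78224 (E = -(-2282670)/(-782240) = -(-2282670)*(-1)/782240 = -5*228267/391120 = -228267/78224 ≈ -2.9181)
s = -40680 (s = -60525 - 105*(-189) = -60525 - 1*(-19845) = -60525 + 19845 = -40680)
1/(E + s) = 1/(-228267/78224 - 40680) = 1/(-3182380587/78224) = -78224/3182380587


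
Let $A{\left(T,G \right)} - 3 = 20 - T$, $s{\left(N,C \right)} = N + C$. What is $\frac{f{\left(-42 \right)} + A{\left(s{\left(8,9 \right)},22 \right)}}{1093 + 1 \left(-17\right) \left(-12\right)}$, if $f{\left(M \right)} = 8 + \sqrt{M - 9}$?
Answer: $\frac{14}{1297} + \frac{i \sqrt{51}}{1297} \approx 0.010794 + 0.0055061 i$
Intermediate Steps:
$s{\left(N,C \right)} = C + N$
$A{\left(T,G \right)} = 23 - T$ ($A{\left(T,G \right)} = 3 - \left(-20 + T\right) = 23 - T$)
$f{\left(M \right)} = 8 + \sqrt{-9 + M}$
$\frac{f{\left(-42 \right)} + A{\left(s{\left(8,9 \right)},22 \right)}}{1093 + 1 \left(-17\right) \left(-12\right)} = \frac{\left(8 + \sqrt{-9 - 42}\right) + \left(23 - \left(9 + 8\right)\right)}{1093 + 1 \left(-17\right) \left(-12\right)} = \frac{\left(8 + \sqrt{-51}\right) + \left(23 - 17\right)}{1093 - -204} = \frac{\left(8 + i \sqrt{51}\right) + \left(23 - 17\right)}{1093 + 204} = \frac{\left(8 + i \sqrt{51}\right) + 6}{1297} = \left(14 + i \sqrt{51}\right) \frac{1}{1297} = \frac{14}{1297} + \frac{i \sqrt{51}}{1297}$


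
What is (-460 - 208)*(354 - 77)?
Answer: -185036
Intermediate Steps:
(-460 - 208)*(354 - 77) = -668*277 = -185036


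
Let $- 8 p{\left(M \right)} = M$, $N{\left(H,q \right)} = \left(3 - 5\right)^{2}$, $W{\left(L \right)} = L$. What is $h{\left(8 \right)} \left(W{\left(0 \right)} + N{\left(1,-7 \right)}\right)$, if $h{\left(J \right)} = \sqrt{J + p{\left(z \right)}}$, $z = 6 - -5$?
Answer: $\sqrt{106} \approx 10.296$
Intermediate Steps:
$z = 11$ ($z = 6 + 5 = 11$)
$N{\left(H,q \right)} = 4$ ($N{\left(H,q \right)} = \left(-2\right)^{2} = 4$)
$p{\left(M \right)} = - \frac{M}{8}$
$h{\left(J \right)} = \sqrt{- \frac{11}{8} + J}$ ($h{\left(J \right)} = \sqrt{J - \frac{11}{8}} = \sqrt{- \frac{11}{8} + J}$)
$h{\left(8 \right)} \left(W{\left(0 \right)} + N{\left(1,-7 \right)}\right) = \frac{\sqrt{-22 + 16 \cdot 8}}{4} \left(0 + 4\right) = \frac{\sqrt{-22 + 128}}{4} \cdot 4 = \frac{\sqrt{106}}{4} \cdot 4 = \sqrt{106}$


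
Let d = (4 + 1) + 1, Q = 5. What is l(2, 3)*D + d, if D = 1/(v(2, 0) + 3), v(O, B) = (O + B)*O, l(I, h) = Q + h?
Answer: 50/7 ≈ 7.1429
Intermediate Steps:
l(I, h) = 5 + h
v(O, B) = O*(B + O) (v(O, B) = (B + O)*O = O*(B + O))
d = 6 (d = 5 + 1 = 6)
D = ⅐ (D = 1/(2*(0 + 2) + 3) = 1/(2*2 + 3) = 1/(4 + 3) = 1/7 = ⅐ ≈ 0.14286)
l(2, 3)*D + d = (5 + 3)*(⅐) + 6 = 8*(⅐) + 6 = 8/7 + 6 = 50/7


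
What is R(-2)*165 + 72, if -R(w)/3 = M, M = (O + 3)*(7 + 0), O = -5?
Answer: 7002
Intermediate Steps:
M = -14 (M = (-5 + 3)*(7 + 0) = -2*7 = -14)
R(w) = 42 (R(w) = -3*(-14) = 42)
R(-2)*165 + 72 = 42*165 + 72 = 6930 + 72 = 7002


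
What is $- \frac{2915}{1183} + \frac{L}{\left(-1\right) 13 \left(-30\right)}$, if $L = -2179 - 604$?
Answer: $- \frac{340703}{35490} \approx -9.6$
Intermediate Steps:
$L = -2783$
$- \frac{2915}{1183} + \frac{L}{\left(-1\right) 13 \left(-30\right)} = - \frac{2915}{1183} - \frac{2783}{\left(-1\right) 13 \left(-30\right)} = \left(-2915\right) \frac{1}{1183} - \frac{2783}{\left(-1\right) \left(-390\right)} = - \frac{2915}{1183} - \frac{2783}{390} = - \frac{340703}{35490}$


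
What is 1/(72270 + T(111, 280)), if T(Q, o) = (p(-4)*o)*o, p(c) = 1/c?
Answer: 1/52670 ≈ 1.8986e-5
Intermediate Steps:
T(Q, o) = -o**2/4 (T(Q, o) = (o/(-4))*o = (-o/4)*o = -o**2/4)
1/(72270 + T(111, 280)) = 1/(72270 - 1/4*280**2) = 1/(72270 - 1/4*78400) = 1/(72270 - 19600) = 1/52670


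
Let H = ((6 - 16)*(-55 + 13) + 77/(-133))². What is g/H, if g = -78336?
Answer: -28279296/63504961 ≈ -0.44531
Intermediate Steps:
H = 63504961/361 (H = (-10*(-42) + 77*(-1/133))² = (420 - 11/19)² = (7969/19)² = 63504961/361 ≈ 1.7591e+5)
g/H = -78336/63504961/361 = -78336*361/63504961 = -28279296/63504961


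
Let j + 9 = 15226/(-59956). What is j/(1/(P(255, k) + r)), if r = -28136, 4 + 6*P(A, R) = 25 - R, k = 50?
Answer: 46840135675/179868 ≈ 2.6041e+5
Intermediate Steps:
P(A, R) = 7/2 - R/6 (P(A, R) = -⅔ + (25 - R)/6 = -⅔ + (25/6 - R/6) = 7/2 - R/6)
j = -277415/29978 (j = -9 + 15226/(-59956) = -9 + 15226*(-1/59956) = -9 - 7613/29978 = -277415/29978 ≈ -9.2540)
j/(1/(P(255, k) + r)) = -(-15608754975/59956 - 6935375/89934) = -277415/(29978*(1/((7/2 - 25/3) - 28136))) = -277415/(29978*(1/(-29/6 - 28136))) = -277415/(29978*(1/(-168845/6))) = -277415/(29978*(-6/168845)) = -277415/29978*(-168845/6) = 46840135675/179868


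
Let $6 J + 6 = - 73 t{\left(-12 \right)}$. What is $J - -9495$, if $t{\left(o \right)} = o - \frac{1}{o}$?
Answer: $\frac{694007}{72} \approx 9639.0$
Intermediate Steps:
$J = \frac{10367}{72}$ ($J = -1 + \frac{\left(-73\right) \left(-12 - \frac{1}{-12}\right)}{6} = -1 + \frac{\left(-73\right) \left(-12 - - \frac{1}{12}\right)}{6} = -1 + \frac{\left(-73\right) \left(-12 + \frac{1}{12}\right)}{6} = -1 + \frac{\left(-73\right) \left(- \frac{143}{12}\right)}{6} = -1 + \frac{1}{6} \cdot \frac{10439}{12} = -1 + \frac{10439}{72} = \frac{10367}{72} \approx 143.99$)
$J - -9495 = \frac{10367}{72} - -9495 = \frac{10367}{72} + 9495 = \frac{694007}{72}$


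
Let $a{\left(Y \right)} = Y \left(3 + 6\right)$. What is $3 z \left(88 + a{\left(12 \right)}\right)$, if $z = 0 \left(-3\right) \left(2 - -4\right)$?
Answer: $0$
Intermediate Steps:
$z = 0$ ($z = 0 \left(2 + 4\right) = 0 \cdot 6 = 0$)
$a{\left(Y \right)} = 9 Y$ ($a{\left(Y \right)} = Y 9 = 9 Y$)
$3 z \left(88 + a{\left(12 \right)}\right) = 3 \cdot 0 \left(88 + 9 \cdot 12\right) = 0 \left(88 + 108\right) = 0 \cdot 196 = 0$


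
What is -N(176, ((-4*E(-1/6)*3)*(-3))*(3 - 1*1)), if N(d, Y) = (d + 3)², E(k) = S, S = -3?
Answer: -32041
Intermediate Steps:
E(k) = -3
N(d, Y) = (3 + d)²
-N(176, ((-4*E(-1/6)*3)*(-3))*(3 - 1*1)) = -(3 + 176)² = -1*179² = -1*32041 = -32041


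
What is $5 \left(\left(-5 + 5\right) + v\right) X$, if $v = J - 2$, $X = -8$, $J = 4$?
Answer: $-80$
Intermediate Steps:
$v = 2$ ($v = 4 - 2 = 2$)
$5 \left(\left(-5 + 5\right) + v\right) X = 5 \left(\left(-5 + 5\right) + 2\right) \left(-8\right) = 5 \left(0 + 2\right) \left(-8\right) = 5 \cdot 2 \left(-8\right) = 10 \left(-8\right) = -80$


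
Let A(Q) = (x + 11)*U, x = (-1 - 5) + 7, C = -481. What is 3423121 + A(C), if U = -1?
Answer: 3423109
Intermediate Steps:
x = 1 (x = -6 + 7 = 1)
A(Q) = -12 (A(Q) = (1 + 11)*(-1) = 12*(-1) = -12)
3423121 + A(C) = 3423121 - 12 = 3423109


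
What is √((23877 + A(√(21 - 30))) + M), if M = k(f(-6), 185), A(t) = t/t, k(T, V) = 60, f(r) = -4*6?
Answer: √23938 ≈ 154.72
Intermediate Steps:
f(r) = -24
A(t) = 1
M = 60
√((23877 + A(√(21 - 30))) + M) = √((23877 + 1) + 60) = √(23878 + 60) = √23938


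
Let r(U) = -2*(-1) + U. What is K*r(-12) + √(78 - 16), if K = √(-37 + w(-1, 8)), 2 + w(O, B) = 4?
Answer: √62 - 10*I*√35 ≈ 7.874 - 59.161*I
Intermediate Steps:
w(O, B) = 2 (w(O, B) = -2 + 4 = 2)
r(U) = 2 + U
K = I*√35 (K = √(-37 + 2) = √(-35) = I*√35 ≈ 5.9161*I)
K*r(-12) + √(78 - 16) = (I*√35)*(2 - 12) + √(78 - 16) = (I*√35)*(-10) + √62 = -10*I*√35 + √62 = √62 - 10*I*√35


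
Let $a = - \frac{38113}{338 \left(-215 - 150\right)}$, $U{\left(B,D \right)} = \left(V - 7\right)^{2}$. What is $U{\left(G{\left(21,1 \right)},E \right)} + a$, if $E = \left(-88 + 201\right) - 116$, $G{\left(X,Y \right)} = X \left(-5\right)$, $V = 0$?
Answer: $\frac{6083243}{123370} \approx 49.309$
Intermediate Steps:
$G{\left(X,Y \right)} = - 5 X$
$E = -3$ ($E = 113 - 116 = -3$)
$U{\left(B,D \right)} = 49$ ($U{\left(B,D \right)} = \left(0 - 7\right)^{2} = \left(-7\right)^{2} = 49$)
$a = \frac{38113}{123370}$ ($a = - \frac{38113}{338 \left(-365\right)} = - \frac{38113}{-123370} = \left(-38113\right) \left(- \frac{1}{123370}\right) = \frac{38113}{123370} \approx 0.30893$)
$U{\left(G{\left(21,1 \right)},E \right)} + a = 49 + \frac{38113}{123370} = \frac{6083243}{123370}$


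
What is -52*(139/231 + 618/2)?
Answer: -3718936/231 ≈ -16099.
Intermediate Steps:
-52*(139/231 + 618/2) = -52*(139*(1/231) + 618*(½)) = -52*(139/231 + 309) = -52*71518/231 = -3718936/231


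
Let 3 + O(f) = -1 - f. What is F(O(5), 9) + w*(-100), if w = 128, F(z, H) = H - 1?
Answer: -12792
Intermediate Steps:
O(f) = -4 - f (O(f) = -3 + (-1 - f) = -4 - f)
F(z, H) = -1 + H
F(O(5), 9) + w*(-100) = (-1 + 9) + 128*(-100) = 8 - 12800 = -12792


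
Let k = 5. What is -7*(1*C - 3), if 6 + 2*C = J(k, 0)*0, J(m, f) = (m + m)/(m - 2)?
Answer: 42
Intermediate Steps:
J(m, f) = 2*m/(-2 + m) (J(m, f) = (2*m)/(-2 + m) = 2*m/(-2 + m))
C = -3 (C = -3 + ((2*5/(-2 + 5))*0)/2 = -3 + ((2*5/3)*0)/2 = -3 + ((2*5*(⅓))*0)/2 = -3 + ((10/3)*0)/2 = -3 + (½)*0 = -3 + 0 = -3)
-7*(1*C - 3) = -7*(1*(-3) - 3) = -7*(-3 - 3) = -7*(-6) = 42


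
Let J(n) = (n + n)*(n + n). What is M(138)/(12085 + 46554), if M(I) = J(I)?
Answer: 76176/58639 ≈ 1.2991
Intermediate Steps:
J(n) = 4*n² (J(n) = (2*n)*(2*n) = 4*n²)
M(I) = 4*I²
M(138)/(12085 + 46554) = (4*138²)/(12085 + 46554) = (4*19044)/58639 = 76176*(1/58639) = 76176/58639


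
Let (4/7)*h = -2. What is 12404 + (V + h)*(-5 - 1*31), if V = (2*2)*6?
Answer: 11666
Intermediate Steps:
V = 24 (V = 4*6 = 24)
h = -7/2 (h = (7/4)*(-2) = -7/2 ≈ -3.5000)
12404 + (V + h)*(-5 - 1*31) = 12404 + (24 - 7/2)*(-5 - 1*31) = 12404 + 41*(-5 - 31)/2 = 12404 + (41/2)*(-36) = 12404 - 738 = 11666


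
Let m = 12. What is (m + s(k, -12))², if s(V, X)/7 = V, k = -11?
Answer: 4225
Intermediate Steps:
s(V, X) = 7*V
(m + s(k, -12))² = (12 + 7*(-11))² = (12 - 77)² = (-65)² = 4225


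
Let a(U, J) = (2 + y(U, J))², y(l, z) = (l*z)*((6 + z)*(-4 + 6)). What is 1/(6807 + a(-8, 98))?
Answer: 1/26591831707 ≈ 3.7606e-11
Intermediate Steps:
y(l, z) = l*z*(12 + 2*z) (y(l, z) = (l*z)*((6 + z)*2) = (l*z)*(12 + 2*z) = l*z*(12 + 2*z))
a(U, J) = (2 + 2*J*U*(6 + J))² (a(U, J) = (2 + 2*U*J*(6 + J))² = (2 + 2*J*U*(6 + J))²)
1/(6807 + a(-8, 98)) = 1/(6807 + 4*(1 + 98*(-8)*(6 + 98))²) = 1/(6807 + 4*(1 + 98*(-8)*104)²) = 1/(6807 + 4*(1 - 81536)²) = 1/(6807 + 4*(-81535)²) = 1/(6807 + 4*6647956225) = 1/(6807 + 26591824900) = 1/26591831707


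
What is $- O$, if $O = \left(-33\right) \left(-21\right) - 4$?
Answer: $-689$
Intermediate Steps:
$O = 689$ ($O = 693 - 4 = 689$)
$- O = \left(-1\right) 689 = -689$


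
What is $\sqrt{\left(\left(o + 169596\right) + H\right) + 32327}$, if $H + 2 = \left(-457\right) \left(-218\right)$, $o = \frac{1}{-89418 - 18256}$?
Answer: $\frac{\sqrt{3496042521549298}}{107674} \approx 549.13$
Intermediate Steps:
$o = - \frac{1}{107674}$ ($o = \frac{1}{-107674} = - \frac{1}{107674} \approx -9.2873 \cdot 10^{-6}$)
$H = 99624$ ($H = -2 - -99626 = -2 + 99626 = 99624$)
$\sqrt{\left(\left(o + 169596\right) + H\right) + 32327} = \sqrt{\left(\left(- \frac{1}{107674} + 169596\right) + 99624\right) + 32327} = \sqrt{\left(\frac{18261079703}{107674} + 99624\right) + 32327} = \sqrt{\frac{28987994279}{107674} + 32327} = \sqrt{\frac{32468771677}{107674}} = \frac{\sqrt{3496042521549298}}{107674}$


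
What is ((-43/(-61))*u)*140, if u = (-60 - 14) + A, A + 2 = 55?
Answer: -126420/61 ≈ -2072.5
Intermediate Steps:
A = 53 (A = -2 + 55 = 53)
u = -21 (u = (-60 - 14) + 53 = -74 + 53 = -21)
((-43/(-61))*u)*140 = (-43/(-61)*(-21))*140 = (-43*(-1/61)*(-21))*140 = ((43/61)*(-21))*140 = -903/61*140 = -126420/61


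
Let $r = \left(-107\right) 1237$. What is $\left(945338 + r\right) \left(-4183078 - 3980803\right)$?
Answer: $-6637063811499$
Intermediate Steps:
$r = -132359$
$\left(945338 + r\right) \left(-4183078 - 3980803\right) = \left(945338 - 132359\right) \left(-4183078 - 3980803\right) = 812979 \left(-8163881\right) = -6637063811499$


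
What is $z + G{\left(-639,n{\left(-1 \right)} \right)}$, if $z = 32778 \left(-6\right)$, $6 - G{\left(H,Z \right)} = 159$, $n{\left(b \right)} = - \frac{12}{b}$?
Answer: $-196821$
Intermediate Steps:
$G{\left(H,Z \right)} = -153$ ($G{\left(H,Z \right)} = 6 - 159 = -153$)
$z = -196668$
$z + G{\left(-639,n{\left(-1 \right)} \right)} = -196668 - 153 = -196821$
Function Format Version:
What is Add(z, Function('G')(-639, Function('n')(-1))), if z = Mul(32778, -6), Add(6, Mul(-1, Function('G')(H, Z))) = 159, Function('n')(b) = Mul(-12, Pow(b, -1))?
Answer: -196821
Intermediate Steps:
Function('G')(H, Z) = -153 (Function('G')(H, Z) = Add(6, Mul(-1, 159)) = Add(6, -159) = -153)
z = -196668
Add(z, Function('G')(-639, Function('n')(-1))) = Add(-196668, -153) = -196821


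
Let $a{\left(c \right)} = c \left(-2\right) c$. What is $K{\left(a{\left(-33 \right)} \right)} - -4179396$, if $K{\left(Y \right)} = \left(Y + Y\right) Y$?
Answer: $13666764$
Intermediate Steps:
$a{\left(c \right)} = - 2 c^{2}$ ($a{\left(c \right)} = - 2 c c = - 2 c^{2}$)
$K{\left(Y \right)} = 2 Y^{2}$ ($K{\left(Y \right)} = 2 Y Y = 2 Y^{2}$)
$K{\left(a{\left(-33 \right)} \right)} - -4179396 = 2 \left(- 2 \left(-33\right)^{2}\right)^{2} - -4179396 = 2 \left(\left(-2\right) 1089\right)^{2} + 4179396 = 2 \left(-2178\right)^{2} + 4179396 = 2 \cdot 4743684 + 4179396 = 9487368 + 4179396 = 13666764$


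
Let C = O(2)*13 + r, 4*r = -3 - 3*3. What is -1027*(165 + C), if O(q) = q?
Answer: -193076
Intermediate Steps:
r = -3 (r = (-3 - 3*3)/4 = (-3 - 9)/4 = (1/4)*(-12) = -3)
C = 23 (C = 2*13 - 3 = 26 - 3 = 23)
-1027*(165 + C) = -1027*(165 + 23) = -1027*188 = -193076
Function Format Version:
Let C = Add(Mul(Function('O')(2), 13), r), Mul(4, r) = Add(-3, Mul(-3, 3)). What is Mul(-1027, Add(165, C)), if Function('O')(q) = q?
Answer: -193076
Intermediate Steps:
r = -3 (r = Mul(Rational(1, 4), Add(-3, Mul(-3, 3))) = Mul(Rational(1, 4), Add(-3, -9)) = Mul(Rational(1, 4), -12) = -3)
C = 23 (C = Add(Mul(2, 13), -3) = Add(26, -3) = 23)
Mul(-1027, Add(165, C)) = Mul(-1027, Add(165, 23)) = Mul(-1027, 188) = -193076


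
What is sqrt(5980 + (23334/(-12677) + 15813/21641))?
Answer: sqrt(449995527082300234819)/274342957 ≈ 77.323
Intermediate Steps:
sqrt(5980 + (23334/(-12677) + 15813/21641)) = sqrt(5980 + (23334*(-1/12677) + 15813*(1/21641))) = sqrt(5980 + (-23334/12677 + 15813/21641)) = sqrt(5980 - 304509693/274342957) = sqrt(1640266373167/274342957) = sqrt(449995527082300234819)/274342957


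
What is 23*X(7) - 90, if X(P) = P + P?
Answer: 232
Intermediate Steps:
X(P) = 2*P
23*X(7) - 90 = 23*(2*7) - 90 = 23*14 - 90 = 322 - 90 = 232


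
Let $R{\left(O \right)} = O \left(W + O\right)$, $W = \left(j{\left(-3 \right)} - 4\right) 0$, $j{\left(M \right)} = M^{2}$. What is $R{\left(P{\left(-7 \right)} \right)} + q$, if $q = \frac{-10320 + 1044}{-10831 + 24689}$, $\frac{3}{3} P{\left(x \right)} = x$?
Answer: $\frac{334883}{6929} \approx 48.331$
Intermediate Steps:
$P{\left(x \right)} = x$
$W = 0$ ($W = \left(\left(-3\right)^{2} - 4\right) 0 = \left(9 - 4\right) 0 = 5 \cdot 0 = 0$)
$q = - \frac{4638}{6929}$ ($q = - \frac{9276}{13858} = \left(-9276\right) \frac{1}{13858} = - \frac{4638}{6929} \approx -0.66936$)
$R{\left(O \right)} = O^{2}$ ($R{\left(O \right)} = O \left(0 + O\right) = O O = O^{2}$)
$R{\left(P{\left(-7 \right)} \right)} + q = \left(-7\right)^{2} - \frac{4638}{6929} = 49 - \frac{4638}{6929} = \frac{334883}{6929}$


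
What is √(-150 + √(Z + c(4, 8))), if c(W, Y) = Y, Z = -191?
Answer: √(-150 + I*√183) ≈ 0.55171 + 12.26*I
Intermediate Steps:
√(-150 + √(Z + c(4, 8))) = √(-150 + √(-191 + 8)) = √(-150 + √(-183)) = √(-150 + I*√183)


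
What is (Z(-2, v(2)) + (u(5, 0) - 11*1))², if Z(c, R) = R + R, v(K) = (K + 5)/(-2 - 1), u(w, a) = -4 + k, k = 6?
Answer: 1681/9 ≈ 186.78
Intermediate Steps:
u(w, a) = 2 (u(w, a) = -4 + 6 = 2)
v(K) = -5/3 - K/3 (v(K) = (5 + K)/(-3) = (5 + K)*(-⅓) = -5/3 - K/3)
Z(c, R) = 2*R
(Z(-2, v(2)) + (u(5, 0) - 11*1))² = (2*(-5/3 - ⅓*2) + (2 - 11*1))² = (2*(-5/3 - ⅔) + (2 - 11))² = (2*(-7/3) - 9)² = (-14/3 - 9)² = (-41/3)² = 1681/9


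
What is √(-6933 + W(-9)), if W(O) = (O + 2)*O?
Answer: I*√6870 ≈ 82.885*I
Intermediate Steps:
W(O) = O*(2 + O) (W(O) = (2 + O)*O = O*(2 + O))
√(-6933 + W(-9)) = √(-6933 - 9*(2 - 9)) = √(-6933 - 9*(-7)) = √(-6933 + 63) = √(-6870) = I*√6870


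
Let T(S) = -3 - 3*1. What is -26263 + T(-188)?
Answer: -26269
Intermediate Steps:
T(S) = -6 (T(S) = -3 - 3 = -6)
-26263 + T(-188) = -26263 - 6 = -26269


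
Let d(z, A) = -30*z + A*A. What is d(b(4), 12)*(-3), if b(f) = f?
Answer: -72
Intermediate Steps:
d(z, A) = A**2 - 30*z (d(z, A) = -30*z + A**2 = A**2 - 30*z)
d(b(4), 12)*(-3) = (12**2 - 30*4)*(-3) = (144 - 120)*(-3) = 24*(-3) = -72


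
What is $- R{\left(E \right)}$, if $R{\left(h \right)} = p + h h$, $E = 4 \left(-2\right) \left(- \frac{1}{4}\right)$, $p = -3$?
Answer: $-1$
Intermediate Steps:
$E = 2$ ($E = - 8 \left(\left(-1\right) \frac{1}{4}\right) = \left(-8\right) \left(- \frac{1}{4}\right) = 2$)
$R{\left(h \right)} = -3 + h^{2}$ ($R{\left(h \right)} = -3 + h h = -3 + h^{2}$)
$- R{\left(E \right)} = - (-3 + 2^{2}) = - (-3 + 4) = \left(-1\right) 1 = -1$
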